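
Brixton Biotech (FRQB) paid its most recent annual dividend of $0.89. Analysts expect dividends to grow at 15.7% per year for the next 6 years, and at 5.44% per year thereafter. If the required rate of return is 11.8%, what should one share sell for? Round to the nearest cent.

$24.16

Two-stage DDM. Project D₁…D_6 at 0.157, terminal growth 0.0544, discount at r = 0.118.
D_1 = 1.0297
D_2 = 1.1914
D_3 = 1.3784
D_4 = 1.5949
D_5 = 1.8453
D_6 = 2.1350
Terminal value at t=6: TV = D_7/(r−g) = 2.2511/(0.118−0.0544) = 35.3947
P₀ = 1.0297/(1+0.118)^1 + 1.1914/(1+0.118)^2 + 1.3784/(1+0.118)^3 + 1.5949/(1+0.118)^4 + 1.8453/(1+0.118)^5 + 2.1350/(1+0.118)^6 + 35.3947/(1+0.118)^6 = 24.1566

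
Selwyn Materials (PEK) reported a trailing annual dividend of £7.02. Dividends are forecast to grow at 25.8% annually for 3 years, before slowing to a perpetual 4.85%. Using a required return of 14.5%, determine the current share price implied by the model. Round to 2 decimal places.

£126.66

Two-stage DDM. Project D₁…D_3 at 0.258, terminal growth 0.0485, discount at r = 0.145.
D_1 = 8.8312
D_2 = 11.1096
D_3 = 13.9759
Terminal value at t=3: TV = D_4/(r−g) = 14.6537/(0.145−0.0485) = 151.8519
P₀ = 8.8312/(1+0.145)^1 + 11.1096/(1+0.145)^2 + 13.9759/(1+0.145)^3 + 151.8519/(1+0.145)^3 = 126.6559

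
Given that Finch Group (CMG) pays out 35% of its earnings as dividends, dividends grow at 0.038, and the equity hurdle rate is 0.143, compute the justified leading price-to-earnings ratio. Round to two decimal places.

3.33

Justified leading P/E = b/(r−g) = 0.35/(0.143−0.038) = 3.3333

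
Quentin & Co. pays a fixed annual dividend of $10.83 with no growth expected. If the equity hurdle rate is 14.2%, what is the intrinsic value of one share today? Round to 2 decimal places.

$76.27

Zero-growth DDM (perpetuity): P₀ = D/r = 10.83 / 0.142 = 76.2676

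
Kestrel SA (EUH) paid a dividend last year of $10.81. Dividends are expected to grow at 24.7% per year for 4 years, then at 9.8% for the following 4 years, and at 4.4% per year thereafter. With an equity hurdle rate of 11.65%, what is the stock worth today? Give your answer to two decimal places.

$348.55

Three-stage DDM. Project D₁…D_8; terminal Gordon value at t=8 with g = 0.044; discount at r = 0.1165.
D_1 = 13.4801
D_2 = 16.8096
D_3 = 20.9616
D_4 = 26.1392
D_5 = 28.7008
D_6 = 31.5135
D_7 = 34.6018
D_8 = 37.9928
TV_8 = 39.6644/(0.1165−0.044) = 547.0958
P₀ = Σ Dₜ/(1+r)ᵗ + TV_8/(1+r)^8 = 348.5489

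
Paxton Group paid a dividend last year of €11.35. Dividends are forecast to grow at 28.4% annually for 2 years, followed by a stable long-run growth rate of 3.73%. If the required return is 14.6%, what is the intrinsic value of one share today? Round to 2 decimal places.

Two-stage DDM. Project D₁…D_2 at 0.284, terminal growth 0.0373, discount at r = 0.146.
D_1 = 14.5734
D_2 = 18.7122
Terminal value at t=2: TV = D_3/(r−g) = 19.4102/(0.146−0.0373) = 178.5668
P₀ = 14.5734/(1+0.146)^1 + 18.7122/(1+0.146)^2 + 178.5668/(1+0.146)^2 = 162.9312

€162.93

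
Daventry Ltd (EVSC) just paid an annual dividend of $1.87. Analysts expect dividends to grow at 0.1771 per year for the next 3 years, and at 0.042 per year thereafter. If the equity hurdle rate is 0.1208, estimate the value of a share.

$34.84

Two-stage DDM. Project D₁…D_3 at 0.1771, terminal growth 0.042, discount at r = 0.1208.
D_1 = 2.2012
D_2 = 2.5910
D_3 = 3.0499
Terminal value at t=3: TV = D_4/(r−g) = 3.1780/(0.1208−0.042) = 40.3295
P₀ = 2.2012/(1+0.1208)^1 + 2.5910/(1+0.1208)^2 + 3.0499/(1+0.1208)^3 + 40.3295/(1+0.1208)^3 = 34.8371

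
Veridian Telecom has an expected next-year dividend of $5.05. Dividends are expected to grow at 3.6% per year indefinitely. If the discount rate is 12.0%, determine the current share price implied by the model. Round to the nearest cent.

$60.12

Gordon growth model: P₀ = D₁/(r − g), with D₁ = 5.05 given directly.
P₀ = 5.0500 / (0.12 − 0.036) = 5.0500 / 0.084 = 60.1190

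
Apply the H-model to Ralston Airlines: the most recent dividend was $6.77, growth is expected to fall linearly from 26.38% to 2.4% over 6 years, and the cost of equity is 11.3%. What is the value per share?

H-model: P₀ = D₀[(1+g_L) + H(g_S−g_L)]/(r−g_L), with H = 6/2 = 3.
P₀ = 6.77 × [(1+0.024) + 3×(0.2638−0.024)] / (0.113−0.024)
   = 6.77 × 1.7434 / 0.089 = 132.6159

$132.62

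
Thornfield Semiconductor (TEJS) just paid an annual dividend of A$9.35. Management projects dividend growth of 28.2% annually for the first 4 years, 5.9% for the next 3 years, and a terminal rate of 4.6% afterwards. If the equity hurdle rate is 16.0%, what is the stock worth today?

A$180.68

Three-stage DDM. Project D₁…D_7; terminal Gordon value at t=7 with g = 0.046; discount at r = 0.16.
D_1 = 11.9867
D_2 = 15.3669
D_3 = 19.7004
D_4 = 25.2560
D_5 = 26.7461
D_6 = 28.3241
D_7 = 29.9952
TV_7 = 31.3750/(0.16−0.046) = 275.2190
P₀ = Σ Dₜ/(1+r)ᵗ + TV_7/(1+r)^7 = 180.6767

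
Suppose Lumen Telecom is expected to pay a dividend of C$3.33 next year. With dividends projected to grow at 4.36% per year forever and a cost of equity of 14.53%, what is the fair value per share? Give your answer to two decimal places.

Gordon growth model: P₀ = D₁/(r − g), with D₁ = 3.33 given directly.
P₀ = 3.3300 / (0.1453 − 0.0436) = 3.3300 / 0.1017 = 32.7434

C$32.74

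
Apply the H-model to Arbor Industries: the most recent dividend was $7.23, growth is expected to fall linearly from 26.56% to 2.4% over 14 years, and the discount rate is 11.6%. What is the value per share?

$213.38

H-model: P₀ = D₀[(1+g_L) + H(g_S−g_L)]/(r−g_L), with H = 14/2 = 7.
P₀ = 7.23 × [(1+0.024) + 7×(0.2656−0.024)] / (0.116−0.024)
   = 7.23 × 2.7152 / 0.092 = 213.3793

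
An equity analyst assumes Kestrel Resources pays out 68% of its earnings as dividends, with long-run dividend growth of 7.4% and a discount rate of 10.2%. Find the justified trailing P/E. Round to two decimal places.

26.08

Justified trailing P/E = b(1+g)/(r−g) = 0.68×(1+0.074)/(0.102−0.074) = 26.0829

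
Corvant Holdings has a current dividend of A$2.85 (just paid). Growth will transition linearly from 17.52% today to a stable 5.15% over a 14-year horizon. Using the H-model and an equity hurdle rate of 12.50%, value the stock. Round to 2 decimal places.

H-model: P₀ = D₀[(1+g_L) + H(g_S−g_L)]/(r−g_L), with H = 14/2 = 7.
P₀ = 2.85 × [(1+0.0515) + 7×(0.1752−0.0515)] / (0.125−0.0515)
   = 2.85 × 1.9174 / 0.0735 = 74.3482

A$74.35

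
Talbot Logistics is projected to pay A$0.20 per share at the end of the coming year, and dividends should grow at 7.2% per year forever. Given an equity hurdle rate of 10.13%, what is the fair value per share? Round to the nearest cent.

A$6.83

Gordon growth model: P₀ = D₁/(r − g), with D₁ = 0.20 given directly.
P₀ = 0.2000 / (0.1013 − 0.072) = 0.2000 / 0.0293 = 6.8259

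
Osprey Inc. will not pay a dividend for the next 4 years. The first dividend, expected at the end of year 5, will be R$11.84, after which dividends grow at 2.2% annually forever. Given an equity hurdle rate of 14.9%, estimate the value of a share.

R$53.49

Deferred-dividend DDM. At t=4 the remaining stream is a growing perpetuity with first payment D_5 = 11.84.
V_4 = D_5/(r−g) = 11.84/(0.149−0.022) = 93.2283
P₀ = V_4/(1+r)^4 = 93.2283/(1+0.149)^4 = 53.4894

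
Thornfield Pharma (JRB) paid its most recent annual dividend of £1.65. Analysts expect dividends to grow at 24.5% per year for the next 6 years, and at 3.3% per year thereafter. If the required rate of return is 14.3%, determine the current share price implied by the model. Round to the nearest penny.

£39.37

Two-stage DDM. Project D₁…D_6 at 0.245, terminal growth 0.033, discount at r = 0.143.
D_1 = 2.0543
D_2 = 2.5575
D_3 = 3.1841
D_4 = 3.9643
D_5 = 4.9355
D_6 = 6.1447
Terminal value at t=6: TV = D_7/(r−g) = 6.3475/(0.143−0.033) = 57.7042
P₀ = 2.0543/(1+0.143)^1 + 2.5575/(1+0.143)^2 + 3.1841/(1+0.143)^3 + 3.9643/(1+0.143)^4 + 4.9355/(1+0.143)^5 + 6.1447/(1+0.143)^6 + 57.7042/(1+0.143)^6 = 39.3733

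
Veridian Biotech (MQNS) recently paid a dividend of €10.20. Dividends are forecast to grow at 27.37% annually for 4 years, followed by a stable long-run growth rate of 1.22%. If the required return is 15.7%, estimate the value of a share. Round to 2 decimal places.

€156.90

Two-stage DDM. Project D₁…D_4 at 0.2737, terminal growth 0.0122, discount at r = 0.157.
D_1 = 12.9917
D_2 = 16.5476
D_3 = 21.0767
D_4 = 26.8453
Terminal value at t=4: TV = D_5/(r−g) = 27.1728/(0.157−0.0122) = 187.6578
P₀ = 12.9917/(1+0.157)^1 + 16.5476/(1+0.157)^2 + 21.0767/(1+0.157)^3 + 26.8453/(1+0.157)^4 + 187.6578/(1+0.157)^4 = 156.9001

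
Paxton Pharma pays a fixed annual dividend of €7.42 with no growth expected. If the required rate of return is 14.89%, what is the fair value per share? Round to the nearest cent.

Zero-growth DDM (perpetuity): P₀ = D/r = 7.42 / 0.1489 = 49.8321

€49.83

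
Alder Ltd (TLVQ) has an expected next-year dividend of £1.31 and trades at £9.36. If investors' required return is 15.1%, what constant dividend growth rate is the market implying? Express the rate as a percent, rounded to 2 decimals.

1.10%

From P₀ = D₁/(r − g), the implied growth is g = r − D₁/P₀.
g = 0.151 − 1.31/9.36 = 0.151 − 0.13996 = 0.01104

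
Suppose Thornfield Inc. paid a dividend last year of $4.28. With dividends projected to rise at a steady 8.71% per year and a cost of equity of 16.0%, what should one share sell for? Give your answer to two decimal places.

Gordon growth model: P₀ = D₁/(r − g). D₁ = 4.28 × (1 + 0.0871) = 4.6528.
P₀ = 4.6528 / (0.16 − 0.0871) = 4.6528 / 0.0729 = 63.8243

$63.82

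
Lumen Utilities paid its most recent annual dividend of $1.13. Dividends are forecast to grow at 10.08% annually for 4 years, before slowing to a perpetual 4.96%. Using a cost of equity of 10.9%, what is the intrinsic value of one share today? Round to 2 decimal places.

Two-stage DDM. Project D₁…D_4 at 0.1008, terminal growth 0.0496, discount at r = 0.109.
D_1 = 1.2439
D_2 = 1.3693
D_3 = 1.5073
D_4 = 1.6593
Terminal value at t=4: TV = D_5/(r−g) = 1.7416/(0.109−0.0496) = 29.3190
P₀ = 1.2439/(1+0.109)^1 + 1.3693/(1+0.109)^2 + 1.5073/(1+0.109)^3 + 1.6593/(1+0.109)^4 + 29.3190/(1+0.109)^4 = 23.8202

$23.82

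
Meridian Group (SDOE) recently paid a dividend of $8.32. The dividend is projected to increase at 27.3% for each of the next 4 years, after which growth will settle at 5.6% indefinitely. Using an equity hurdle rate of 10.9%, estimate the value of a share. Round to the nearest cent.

Two-stage DDM. Project D₁…D_4 at 0.273, terminal growth 0.056, discount at r = 0.109.
D_1 = 10.5914
D_2 = 13.4828
D_3 = 17.1636
D_4 = 21.8493
Terminal value at t=4: TV = D_5/(r−g) = 23.0728/(0.109−0.056) = 435.3364
P₀ = 10.5914/(1+0.109)^1 + 13.4828/(1+0.109)^2 + 17.1636/(1+0.109)^3 + 21.8493/(1+0.109)^4 + 435.3364/(1+0.109)^4 = 335.3470

$335.35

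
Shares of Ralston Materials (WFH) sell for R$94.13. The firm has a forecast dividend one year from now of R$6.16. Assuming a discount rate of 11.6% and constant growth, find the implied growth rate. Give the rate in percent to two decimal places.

From P₀ = D₁/(r − g), the implied growth is g = r − D₁/P₀.
g = 0.116 − 6.16/94.13 = 0.116 − 0.06544 = 0.05056

5.06%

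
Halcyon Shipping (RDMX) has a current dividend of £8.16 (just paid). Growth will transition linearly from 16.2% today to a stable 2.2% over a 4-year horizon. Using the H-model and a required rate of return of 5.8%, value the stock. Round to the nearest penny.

H-model: P₀ = D₀[(1+g_L) + H(g_S−g_L)]/(r−g_L), with H = 4/2 = 2.
P₀ = 8.16 × [(1+0.022) + 2×(0.162−0.022)] / (0.058−0.022)
   = 8.16 × 1.3020 / 0.036 = 295.1200

£295.12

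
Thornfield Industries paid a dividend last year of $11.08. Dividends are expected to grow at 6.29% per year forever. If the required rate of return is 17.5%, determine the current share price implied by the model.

$105.06

Gordon growth model: P₀ = D₁/(r − g). D₁ = 11.08 × (1 + 0.0629) = 11.7769.
P₀ = 11.7769 / (0.175 − 0.0629) = 11.7769 / 0.1121 = 105.0574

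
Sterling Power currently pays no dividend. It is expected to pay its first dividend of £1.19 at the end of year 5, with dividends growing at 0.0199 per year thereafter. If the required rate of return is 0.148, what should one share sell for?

£5.35

Deferred-dividend DDM. At t=4 the remaining stream is a growing perpetuity with first payment D_5 = 1.19.
V_4 = D_5/(r−g) = 1.19/(0.148−0.0199) = 9.2896
P₀ = V_4/(1+r)^4 = 9.2896/(1+0.148)^4 = 5.3485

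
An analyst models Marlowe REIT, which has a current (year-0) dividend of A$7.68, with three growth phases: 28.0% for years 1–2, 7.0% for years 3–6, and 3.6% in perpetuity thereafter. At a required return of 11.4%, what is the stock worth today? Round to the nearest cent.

A$170.29

Three-stage DDM. Project D₁…D_6; terminal Gordon value at t=6 with g = 0.036; discount at r = 0.114.
D_1 = 9.8304
D_2 = 12.5829
D_3 = 13.4637
D_4 = 14.4062
D_5 = 15.4146
D_6 = 16.4936
TV_6 = 17.0874/(0.114−0.036) = 219.0693
P₀ = Σ Dₜ/(1+r)ᵗ + TV_6/(1+r)^6 = 170.2942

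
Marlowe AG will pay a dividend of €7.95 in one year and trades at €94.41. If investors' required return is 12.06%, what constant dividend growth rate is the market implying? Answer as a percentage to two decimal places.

From P₀ = D₁/(r − g), the implied growth is g = r − D₁/P₀.
g = 0.1206 − 7.95/94.41 = 0.1206 − 0.08421 = 0.03639

3.64%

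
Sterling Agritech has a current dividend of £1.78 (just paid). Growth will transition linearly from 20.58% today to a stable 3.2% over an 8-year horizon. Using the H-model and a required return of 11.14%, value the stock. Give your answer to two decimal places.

£38.72

H-model: P₀ = D₀[(1+g_L) + H(g_S−g_L)]/(r−g_L), with H = 8/2 = 4.
P₀ = 1.78 × [(1+0.032) + 4×(0.2058−0.032)] / (0.1114−0.032)
   = 1.78 × 1.7272 / 0.0794 = 38.7206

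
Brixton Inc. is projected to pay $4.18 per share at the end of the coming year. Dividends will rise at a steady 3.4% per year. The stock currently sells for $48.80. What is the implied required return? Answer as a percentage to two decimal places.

Rearranging the constant-growth DDM: r = D₁/P₀ + g.
r = 4.1800 / 48.80 + 0.034 = 0.08566 + 0.034 = 0.11966

11.97%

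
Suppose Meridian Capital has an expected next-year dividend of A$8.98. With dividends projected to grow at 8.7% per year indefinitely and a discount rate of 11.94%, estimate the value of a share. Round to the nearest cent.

A$277.16

Gordon growth model: P₀ = D₁/(r − g), with D₁ = 8.98 given directly.
P₀ = 8.9800 / (0.1194 − 0.087) = 8.9800 / 0.0324 = 277.1605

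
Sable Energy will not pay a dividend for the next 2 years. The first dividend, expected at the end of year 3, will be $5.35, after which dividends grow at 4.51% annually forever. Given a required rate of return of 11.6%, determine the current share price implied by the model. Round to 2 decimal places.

Deferred-dividend DDM. At t=2 the remaining stream is a growing perpetuity with first payment D_3 = 5.35.
V_2 = D_3/(r−g) = 5.35/(0.116−0.0451) = 75.4584
P₀ = V_2/(1+r)^2 = 75.4584/(1+0.116)^2 = 60.5870

$60.59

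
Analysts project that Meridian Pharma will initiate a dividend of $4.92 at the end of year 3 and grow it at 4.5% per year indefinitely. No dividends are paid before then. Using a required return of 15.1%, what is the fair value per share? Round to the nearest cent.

$35.04

Deferred-dividend DDM. At t=2 the remaining stream is a growing perpetuity with first payment D_3 = 4.92.
V_2 = D_3/(r−g) = 4.92/(0.151−0.045) = 46.4151
P₀ = V_2/(1+r)^2 = 46.4151/(1+0.151)^2 = 35.0355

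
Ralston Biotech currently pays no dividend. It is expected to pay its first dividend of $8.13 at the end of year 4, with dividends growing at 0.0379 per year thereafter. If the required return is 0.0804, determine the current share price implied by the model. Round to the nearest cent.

Deferred-dividend DDM. At t=3 the remaining stream is a growing perpetuity with first payment D_4 = 8.13.
V_3 = D_4/(r−g) = 8.13/(0.0804−0.0379) = 191.2941
P₀ = V_3/(1+r)^3 = 191.2941/(1+0.0804)^3 = 151.6868

$151.69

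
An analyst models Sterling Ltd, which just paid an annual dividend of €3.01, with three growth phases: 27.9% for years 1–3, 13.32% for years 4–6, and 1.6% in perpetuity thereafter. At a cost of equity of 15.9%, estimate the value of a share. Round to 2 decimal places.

Three-stage DDM. Project D₁…D_6; terminal Gordon value at t=6 with g = 0.016; discount at r = 0.159.
D_1 = 3.8498
D_2 = 4.9239
D_3 = 6.2976
D_4 = 7.1365
D_5 = 8.0871
D_6 = 9.1643
TV_6 = 9.3109/(0.159−0.016) = 65.1112
P₀ = Σ Dₜ/(1+r)ᵗ + TV_6/(1+r)^6 = 49.4983

€49.50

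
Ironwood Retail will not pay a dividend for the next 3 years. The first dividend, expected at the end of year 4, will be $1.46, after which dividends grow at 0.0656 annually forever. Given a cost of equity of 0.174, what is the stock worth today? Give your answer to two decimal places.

Deferred-dividend DDM. At t=3 the remaining stream is a growing perpetuity with first payment D_4 = 1.46.
V_3 = D_4/(r−g) = 1.46/(0.174−0.0656) = 13.4686
P₀ = V_3/(1+r)^3 = 13.4686/(1+0.174)^3 = 8.3238

$8.32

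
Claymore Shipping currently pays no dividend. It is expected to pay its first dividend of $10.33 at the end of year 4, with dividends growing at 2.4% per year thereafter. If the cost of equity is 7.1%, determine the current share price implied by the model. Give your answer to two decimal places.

$178.91

Deferred-dividend DDM. At t=3 the remaining stream is a growing perpetuity with first payment D_4 = 10.33.
V_3 = D_4/(r−g) = 10.33/(0.071−0.024) = 219.7872
P₀ = V_3/(1+r)^3 = 219.7872/(1+0.071)^3 = 178.9098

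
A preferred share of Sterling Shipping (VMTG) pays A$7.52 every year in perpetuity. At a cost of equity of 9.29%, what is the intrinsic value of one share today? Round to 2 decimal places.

A$80.95

Zero-growth DDM (perpetuity): P₀ = D/r = 7.52 / 0.0929 = 80.9473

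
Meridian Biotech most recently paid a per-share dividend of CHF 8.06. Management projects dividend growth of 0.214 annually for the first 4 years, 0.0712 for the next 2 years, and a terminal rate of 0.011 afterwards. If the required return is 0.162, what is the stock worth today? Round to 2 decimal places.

CHF 107.66

Three-stage DDM. Project D₁…D_6; terminal Gordon value at t=6 with g = 0.011; discount at r = 0.162.
D_1 = 9.7848
D_2 = 11.8788
D_3 = 14.4209
D_4 = 17.5069
D_5 = 18.7534
D_6 = 20.0887
TV_6 = 20.3096/(0.162−0.011) = 134.5009
P₀ = Σ Dₜ/(1+r)ᵗ + TV_6/(1+r)^6 = 107.6617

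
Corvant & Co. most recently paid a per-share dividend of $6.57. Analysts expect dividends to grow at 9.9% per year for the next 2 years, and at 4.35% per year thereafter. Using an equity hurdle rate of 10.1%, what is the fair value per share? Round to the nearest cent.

Two-stage DDM. Project D₁…D_2 at 0.099, terminal growth 0.0435, discount at r = 0.101.
D_1 = 7.2204
D_2 = 7.9353
Terminal value at t=2: TV = D_3/(r−g) = 8.2804/(0.101−0.0435) = 144.0076
P₀ = 7.2204/(1+0.101)^1 + 7.9353/(1+0.101)^2 + 144.0076/(1+0.101)^2 = 131.9027

$131.90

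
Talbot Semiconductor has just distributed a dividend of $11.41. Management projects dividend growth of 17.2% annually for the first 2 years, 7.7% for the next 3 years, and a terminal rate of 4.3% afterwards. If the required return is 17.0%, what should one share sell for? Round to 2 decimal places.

Three-stage DDM. Project D₁…D_5; terminal Gordon value at t=5 with g = 0.043; discount at r = 0.17.
D_1 = 13.3725
D_2 = 15.6726
D_3 = 16.8794
D_4 = 18.1791
D_5 = 19.5789
TV_5 = 20.4208/(0.17−0.043) = 160.7935
P₀ = Σ Dₜ/(1+r)ᵗ + TV_5/(1+r)^5 = 125.3887

$125.39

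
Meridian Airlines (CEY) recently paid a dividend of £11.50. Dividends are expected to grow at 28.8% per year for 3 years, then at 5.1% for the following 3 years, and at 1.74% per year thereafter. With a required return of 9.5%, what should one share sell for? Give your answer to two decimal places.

Three-stage DDM. Project D₁…D_6; terminal Gordon value at t=6 with g = 0.0174; discount at r = 0.095.
D_1 = 14.8120
D_2 = 19.0779
D_3 = 24.5723
D_4 = 25.8255
D_5 = 27.1426
D_6 = 28.5268
TV_6 = 29.0232/(0.095−0.0174) = 374.0103
P₀ = Σ Dₜ/(1+r)ᵗ + TV_6/(1+r)^6 = 316.8774

£316.88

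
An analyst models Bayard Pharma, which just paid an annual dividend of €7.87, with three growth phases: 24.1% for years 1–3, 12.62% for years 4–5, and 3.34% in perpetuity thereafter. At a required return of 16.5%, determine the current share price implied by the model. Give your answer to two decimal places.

Three-stage DDM. Project D₁…D_5; terminal Gordon value at t=5 with g = 0.0334; discount at r = 0.165.
D_1 = 9.7667
D_2 = 12.1204
D_3 = 15.0415
D_4 = 16.9397
D_5 = 19.0775
TV_5 = 19.7147/(0.165−0.0334) = 149.8075
P₀ = Σ Dₜ/(1+r)ᵗ + TV_5/(1+r)^5 = 114.7203

€114.72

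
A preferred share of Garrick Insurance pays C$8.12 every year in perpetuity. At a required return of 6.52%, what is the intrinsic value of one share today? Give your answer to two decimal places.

C$124.54

Zero-growth DDM (perpetuity): P₀ = D/r = 8.12 / 0.0652 = 124.5399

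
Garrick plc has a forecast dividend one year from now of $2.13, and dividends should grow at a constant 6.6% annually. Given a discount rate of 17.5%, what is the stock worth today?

$19.54

Gordon growth model: P₀ = D₁/(r − g), with D₁ = 2.13 given directly.
P₀ = 2.1300 / (0.175 − 0.066) = 2.1300 / 0.109 = 19.5413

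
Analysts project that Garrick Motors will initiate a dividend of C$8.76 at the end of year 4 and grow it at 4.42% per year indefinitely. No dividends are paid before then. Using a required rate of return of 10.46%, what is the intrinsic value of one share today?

C$107.61

Deferred-dividend DDM. At t=3 the remaining stream is a growing perpetuity with first payment D_4 = 8.76.
V_3 = D_4/(r−g) = 8.76/(0.1046−0.0442) = 145.0331
P₀ = V_3/(1+r)^3 = 145.0331/(1+0.1046)^3 = 107.6099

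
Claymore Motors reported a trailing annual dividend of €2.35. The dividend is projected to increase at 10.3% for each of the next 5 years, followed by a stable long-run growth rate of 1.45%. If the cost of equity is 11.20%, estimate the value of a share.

Two-stage DDM. Project D₁…D_5 at 0.103, terminal growth 0.0145, discount at r = 0.112.
D_1 = 2.5920
D_2 = 2.8590
D_3 = 3.1535
D_4 = 3.4783
D_5 = 3.8366
Terminal value at t=5: TV = D_6/(r−g) = 3.8922/(0.112−0.0145) = 39.9202
P₀ = 2.5920/(1+0.112)^1 + 2.8590/(1+0.112)^2 + 3.1535/(1+0.112)^3 + 3.4783/(1+0.112)^4 + 3.8366/(1+0.112)^5 + 39.9202/(1+0.112)^5 = 34.9462

€34.95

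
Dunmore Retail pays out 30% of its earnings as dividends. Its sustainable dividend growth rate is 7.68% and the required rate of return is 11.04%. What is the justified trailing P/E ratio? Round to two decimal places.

9.61

Justified trailing P/E = b(1+g)/(r−g) = 0.30×(1+0.0768)/(0.1104−0.0768) = 9.6143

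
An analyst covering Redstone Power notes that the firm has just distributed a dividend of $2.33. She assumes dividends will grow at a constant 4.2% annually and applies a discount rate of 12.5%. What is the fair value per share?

Gordon growth model: P₀ = D₁/(r − g). D₁ = 2.33 × (1 + 0.042) = 2.4279.
P₀ = 2.4279 / (0.125 − 0.042) = 2.4279 / 0.083 = 29.2513

$29.25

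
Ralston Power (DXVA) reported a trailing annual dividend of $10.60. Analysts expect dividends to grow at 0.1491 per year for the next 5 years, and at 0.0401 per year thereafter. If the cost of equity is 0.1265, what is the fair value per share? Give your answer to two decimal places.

Two-stage DDM. Project D₁…D_5 at 0.1491, terminal growth 0.0401, discount at r = 0.1265.
D_1 = 12.1805
D_2 = 13.9966
D_3 = 16.0835
D_4 = 18.4815
D_5 = 21.2371
Terminal value at t=5: TV = D_6/(r−g) = 22.0887/(0.1265−0.0401) = 255.6562
P₀ = 12.1805/(1+0.1265)^1 + 13.9966/(1+0.1265)^2 + 16.0835/(1+0.1265)^3 + 18.4815/(1+0.1265)^4 + 21.2371/(1+0.1265)^5 + 255.6562/(1+0.1265)^5 = 197.2055

$197.21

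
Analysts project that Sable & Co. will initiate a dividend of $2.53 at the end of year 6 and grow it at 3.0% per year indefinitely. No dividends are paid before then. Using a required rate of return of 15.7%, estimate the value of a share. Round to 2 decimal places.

$9.61

Deferred-dividend DDM. At t=5 the remaining stream is a growing perpetuity with first payment D_6 = 2.53.
V_5 = D_6/(r−g) = 2.53/(0.157−0.03) = 19.9213
P₀ = V_5/(1+r)^5 = 19.9213/(1+0.157)^5 = 9.6084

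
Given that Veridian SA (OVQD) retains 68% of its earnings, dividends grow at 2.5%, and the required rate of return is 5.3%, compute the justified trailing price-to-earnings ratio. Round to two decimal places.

11.71

Payout ratio b = 1 − 0.68 = 0.32.
Justified trailing P/E = b(1+g)/(r−g) = 0.32×(1+0.025)/(0.053−0.025) = 11.7143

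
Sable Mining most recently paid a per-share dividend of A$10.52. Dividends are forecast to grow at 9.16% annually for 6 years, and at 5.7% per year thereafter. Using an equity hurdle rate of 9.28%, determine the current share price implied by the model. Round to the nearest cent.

Two-stage DDM. Project D₁…D_6 at 0.0916, terminal growth 0.057, discount at r = 0.0928.
D_1 = 11.4836
D_2 = 12.5355
D_3 = 13.6838
D_4 = 14.9372
D_5 = 16.3055
D_6 = 17.7991
Terminal value at t=6: TV = D_7/(r−g) = 18.8136/(0.0928−0.057) = 525.5195
P₀ = 11.4836/(1+0.0928)^1 + 12.5355/(1+0.0928)^2 + 13.6838/(1+0.0928)^3 + 14.9372/(1+0.0928)^4 + 16.3055/(1+0.0928)^5 + 17.7991/(1+0.0928)^6 + 525.5195/(1+0.0928)^6 = 371.4415

A$371.44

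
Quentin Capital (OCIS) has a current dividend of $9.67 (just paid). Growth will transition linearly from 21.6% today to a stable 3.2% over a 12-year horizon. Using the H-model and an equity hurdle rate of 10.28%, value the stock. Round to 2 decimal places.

$291.74

H-model: P₀ = D₀[(1+g_L) + H(g_S−g_L)]/(r−g_L), with H = 12/2 = 6.
P₀ = 9.67 × [(1+0.032) + 6×(0.216−0.032)] / (0.1028−0.032)
   = 9.67 × 2.1360 / 0.0708 = 291.7390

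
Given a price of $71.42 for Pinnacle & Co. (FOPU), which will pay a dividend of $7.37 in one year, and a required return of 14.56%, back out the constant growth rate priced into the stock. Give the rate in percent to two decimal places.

From P₀ = D₁/(r − g), the implied growth is g = r − D₁/P₀.
g = 0.1456 − 7.37/71.42 = 0.1456 − 0.10319 = 0.04241

4.24%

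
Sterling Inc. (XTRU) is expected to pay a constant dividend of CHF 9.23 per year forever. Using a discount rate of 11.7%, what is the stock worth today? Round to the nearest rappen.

Zero-growth DDM (perpetuity): P₀ = D/r = 9.23 / 0.117 = 78.8889

CHF 78.89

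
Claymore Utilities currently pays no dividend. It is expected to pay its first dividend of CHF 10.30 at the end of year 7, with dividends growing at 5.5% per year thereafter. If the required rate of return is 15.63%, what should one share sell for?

CHF 42.54

Deferred-dividend DDM. At t=6 the remaining stream is a growing perpetuity with first payment D_7 = 10.30.
V_6 = D_7/(r−g) = 10.30/(0.1563−0.055) = 101.6782
P₀ = V_6/(1+r)^6 = 101.6782/(1+0.1563)^6 = 42.5407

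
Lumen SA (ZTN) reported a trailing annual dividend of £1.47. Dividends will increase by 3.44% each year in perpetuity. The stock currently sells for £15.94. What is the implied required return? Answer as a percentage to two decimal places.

12.98%

Rearranging the constant-growth DDM: r = D₁/P₀ + g.
D₁ = 1.47 × (1 + 0.0344) = 1.5206.
r = 1.5206 / 15.94 + 0.0344 = 0.09539 + 0.0344 = 0.12979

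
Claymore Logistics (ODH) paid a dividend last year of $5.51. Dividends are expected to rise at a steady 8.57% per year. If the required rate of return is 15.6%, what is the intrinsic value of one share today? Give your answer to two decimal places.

$85.10

Gordon growth model: P₀ = D₁/(r − g). D₁ = 5.51 × (1 + 0.0857) = 5.9822.
P₀ = 5.9822 / (0.156 − 0.0857) = 5.9822 / 0.0703 = 85.0954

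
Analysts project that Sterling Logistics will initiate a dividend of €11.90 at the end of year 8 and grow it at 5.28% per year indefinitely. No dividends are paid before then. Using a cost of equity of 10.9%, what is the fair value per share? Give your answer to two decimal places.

Deferred-dividend DDM. At t=7 the remaining stream is a growing perpetuity with first payment D_8 = 11.90.
V_7 = D_8/(r−g) = 11.90/(0.109−0.0528) = 211.7438
P₀ = V_7/(1+r)^7 = 211.7438/(1+0.109)^7 = 102.6337

€102.63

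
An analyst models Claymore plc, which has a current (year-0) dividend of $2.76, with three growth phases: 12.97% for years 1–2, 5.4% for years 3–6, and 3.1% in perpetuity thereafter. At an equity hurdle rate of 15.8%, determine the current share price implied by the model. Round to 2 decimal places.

Three-stage DDM. Project D₁…D_6; terminal Gordon value at t=6 with g = 0.031; discount at r = 0.158.
D_1 = 3.1180
D_2 = 3.5224
D_3 = 3.7126
D_4 = 3.9131
D_5 = 4.1244
D_6 = 4.3471
TV_6 = 4.4818/(0.158−0.031) = 35.2901
P₀ = Σ Dₜ/(1+r)ᵗ + TV_6/(1+r)^6 = 28.3050

$28.31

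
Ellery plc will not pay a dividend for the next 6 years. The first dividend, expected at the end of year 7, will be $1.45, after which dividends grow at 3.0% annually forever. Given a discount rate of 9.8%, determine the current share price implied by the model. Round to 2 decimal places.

$12.17

Deferred-dividend DDM. At t=6 the remaining stream is a growing perpetuity with first payment D_7 = 1.45.
V_6 = D_7/(r−g) = 1.45/(0.098−0.03) = 21.3235
P₀ = V_6/(1+r)^6 = 21.3235/(1+0.098)^6 = 12.1687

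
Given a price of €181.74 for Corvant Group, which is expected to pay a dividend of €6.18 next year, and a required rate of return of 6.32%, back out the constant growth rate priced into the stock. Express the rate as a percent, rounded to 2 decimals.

2.92%

From P₀ = D₁/(r − g), the implied growth is g = r − D₁/P₀.
g = 0.0632 − 6.18/181.74 = 0.0632 − 0.03400 = 0.02920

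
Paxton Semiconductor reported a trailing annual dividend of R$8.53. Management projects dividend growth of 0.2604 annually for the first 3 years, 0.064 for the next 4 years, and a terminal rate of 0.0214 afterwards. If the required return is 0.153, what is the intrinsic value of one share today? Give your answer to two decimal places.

R$129.98

Three-stage DDM. Project D₁…D_7; terminal Gordon value at t=7 with g = 0.0214; discount at r = 0.153.
D_1 = 10.7512
D_2 = 13.5508
D_3 = 17.0795
D_4 = 18.1725
D_5 = 19.3356
D_6 = 20.5731
D_7 = 21.8897
TV_7 = 22.3582/(0.153−0.0214) = 169.8950
P₀ = Σ Dₜ/(1+r)ᵗ + TV_7/(1+r)^7 = 129.9840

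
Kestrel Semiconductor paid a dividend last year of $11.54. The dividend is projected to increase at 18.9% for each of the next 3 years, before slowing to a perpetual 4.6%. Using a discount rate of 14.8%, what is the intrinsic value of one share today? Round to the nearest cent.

$168.63

Two-stage DDM. Project D₁…D_3 at 0.189, terminal growth 0.046, discount at r = 0.148.
D_1 = 13.7211
D_2 = 16.3143
D_3 = 19.3978
Terminal value at t=3: TV = D_4/(r−g) = 20.2900/(0.148−0.046) = 198.9220
P₀ = 13.7211/(1+0.148)^1 + 16.3143/(1+0.148)^2 + 19.3978/(1+0.148)^3 + 198.9220/(1+0.148)^3 = 168.6315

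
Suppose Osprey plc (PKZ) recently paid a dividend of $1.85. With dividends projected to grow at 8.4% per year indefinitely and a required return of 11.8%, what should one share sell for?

$58.98

Gordon growth model: P₀ = D₁/(r − g). D₁ = 1.85 × (1 + 0.084) = 2.0054.
P₀ = 2.0054 / (0.118 − 0.084) = 2.0054 / 0.034 = 58.9824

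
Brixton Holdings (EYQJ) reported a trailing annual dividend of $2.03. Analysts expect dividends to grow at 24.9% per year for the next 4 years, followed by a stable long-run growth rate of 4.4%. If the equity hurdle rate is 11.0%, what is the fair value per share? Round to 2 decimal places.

Two-stage DDM. Project D₁…D_4 at 0.249, terminal growth 0.044, discount at r = 0.11.
D_1 = 2.5355
D_2 = 3.1668
D_3 = 3.9553
D_4 = 4.9402
Terminal value at t=4: TV = D_5/(r−g) = 5.1576/(0.11−0.044) = 78.1452
P₀ = 2.5355/(1+0.11)^1 + 3.1668/(1+0.11)^2 + 3.9553/(1+0.11)^3 + 4.9402/(1+0.11)^4 + 78.1452/(1+0.11)^4 = 62.4775

$62.48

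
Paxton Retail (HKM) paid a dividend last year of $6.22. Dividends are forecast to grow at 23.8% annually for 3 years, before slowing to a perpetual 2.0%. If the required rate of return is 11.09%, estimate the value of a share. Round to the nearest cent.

Two-stage DDM. Project D₁…D_3 at 0.238, terminal growth 0.02, discount at r = 0.1109.
D_1 = 7.7004
D_2 = 9.5330
D_3 = 11.8019
Terminal value at t=3: TV = D_4/(r−g) = 12.0379/(0.1109−0.02) = 132.4307
P₀ = 7.7004/(1+0.1109)^1 + 9.5330/(1+0.1109)^2 + 11.8019/(1+0.1109)^3 + 132.4307/(1+0.1109)^3 = 119.8619

$119.86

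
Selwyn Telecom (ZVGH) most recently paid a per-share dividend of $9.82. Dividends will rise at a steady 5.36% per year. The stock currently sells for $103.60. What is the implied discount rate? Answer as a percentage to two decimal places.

15.35%

Rearranging the constant-growth DDM: r = D₁/P₀ + g.
D₁ = 9.82 × (1 + 0.0536) = 10.3464.
r = 10.3464 / 103.60 + 0.0536 = 0.09987 + 0.0536 = 0.15347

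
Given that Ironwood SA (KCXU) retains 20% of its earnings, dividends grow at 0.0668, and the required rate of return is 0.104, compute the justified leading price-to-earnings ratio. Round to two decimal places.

Payout ratio b = 1 − 0.20 = 0.80.
Justified leading P/E = b/(r−g) = 0.80/(0.104−0.0668) = 21.5054

21.51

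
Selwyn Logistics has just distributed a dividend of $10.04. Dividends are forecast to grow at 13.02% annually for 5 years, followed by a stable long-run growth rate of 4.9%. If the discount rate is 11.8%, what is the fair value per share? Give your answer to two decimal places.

Two-stage DDM. Project D₁…D_5 at 0.1302, terminal growth 0.049, discount at r = 0.118.
D_1 = 11.3472
D_2 = 12.8246
D_3 = 14.4944
D_4 = 16.3815
D_5 = 18.5144
Terminal value at t=5: TV = D_6/(r−g) = 19.4216/(0.118−0.049) = 281.4729
P₀ = 11.3472/(1+0.118)^1 + 12.8246/(1+0.118)^2 + 14.4944/(1+0.118)^3 + 16.3815/(1+0.118)^4 + 18.5144/(1+0.118)^5 + 281.4729/(1+0.118)^5 = 213.0165

$213.02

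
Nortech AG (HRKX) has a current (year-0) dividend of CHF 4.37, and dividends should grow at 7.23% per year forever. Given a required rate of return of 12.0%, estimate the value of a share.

Gordon growth model: P₀ = D₁/(r − g). D₁ = 4.37 × (1 + 0.0723) = 4.6860.
P₀ = 4.6860 / (0.12 − 0.0723) = 4.6860 / 0.0477 = 98.2380

CHF 98.24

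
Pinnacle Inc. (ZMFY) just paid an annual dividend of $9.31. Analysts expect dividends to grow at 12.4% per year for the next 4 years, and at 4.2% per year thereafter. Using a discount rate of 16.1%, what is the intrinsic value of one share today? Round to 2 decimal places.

$105.98

Two-stage DDM. Project D₁…D_4 at 0.124, terminal growth 0.042, discount at r = 0.161.
D_1 = 10.4644
D_2 = 11.7620
D_3 = 13.2205
D_4 = 14.8599
Terminal value at t=4: TV = D_5/(r−g) = 15.4840/(0.161−0.042) = 130.1175
P₀ = 10.4644/(1+0.161)^1 + 11.7620/(1+0.161)^2 + 13.2205/(1+0.161)^3 + 14.8599/(1+0.161)^4 + 130.1175/(1+0.161)^4 = 105.9815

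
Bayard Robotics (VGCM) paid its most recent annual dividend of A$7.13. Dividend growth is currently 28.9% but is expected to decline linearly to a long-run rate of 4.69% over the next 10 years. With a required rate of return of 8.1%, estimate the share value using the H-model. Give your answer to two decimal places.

H-model: P₀ = D₀[(1+g_L) + H(g_S−g_L)]/(r−g_L), with H = 10/2 = 5.
P₀ = 7.13 × [(1+0.0469) + 5×(0.289−0.0469)] / (0.081−0.0469)
   = 7.13 × 2.2574 / 0.0341 = 472.0018

A$472.00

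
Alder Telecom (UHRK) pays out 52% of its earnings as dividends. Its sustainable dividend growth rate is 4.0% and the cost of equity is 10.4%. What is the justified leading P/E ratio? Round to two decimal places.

8.12

Justified leading P/E = b/(r−g) = 0.52/(0.104−0.04) = 8.1250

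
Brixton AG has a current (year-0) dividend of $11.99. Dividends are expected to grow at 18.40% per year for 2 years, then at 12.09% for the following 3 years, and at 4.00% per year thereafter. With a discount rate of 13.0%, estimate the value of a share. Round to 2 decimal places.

Three-stage DDM. Project D₁…D_5; terminal Gordon value at t=5 with g = 0.04; discount at r = 0.13.
D_1 = 14.1962
D_2 = 16.8083
D_3 = 18.8404
D_4 = 21.1182
D_5 = 23.6714
TV_5 = 24.6182/(0.13−0.04) = 273.5357
P₀ = Σ Dₜ/(1+r)ᵗ + TV_5/(1+r)^5 = 213.0479

$213.05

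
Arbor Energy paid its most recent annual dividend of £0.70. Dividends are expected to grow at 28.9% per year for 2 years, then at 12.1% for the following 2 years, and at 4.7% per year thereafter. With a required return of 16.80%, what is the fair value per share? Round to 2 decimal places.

£10.02

Three-stage DDM. Project D₁…D_4; terminal Gordon value at t=4 with g = 0.047; discount at r = 0.168.
D_1 = 0.9023
D_2 = 1.1631
D_3 = 1.3038
D_4 = 1.4616
TV_4 = 1.5302/(0.168−0.047) = 12.6467
P₀ = Σ Dₜ/(1+r)ᵗ + TV_4/(1+r)^4 = 10.0239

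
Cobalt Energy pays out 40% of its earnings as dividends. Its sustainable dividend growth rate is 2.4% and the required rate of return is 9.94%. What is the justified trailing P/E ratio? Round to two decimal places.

Justified trailing P/E = b(1+g)/(r−g) = 0.40×(1+0.024)/(0.0994−0.024) = 5.4324

5.43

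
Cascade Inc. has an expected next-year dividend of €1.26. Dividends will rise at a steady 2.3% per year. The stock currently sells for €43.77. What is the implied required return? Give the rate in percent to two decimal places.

5.18%

Rearranging the constant-growth DDM: r = D₁/P₀ + g.
r = 1.2600 / 43.77 + 0.023 = 0.02879 + 0.023 = 0.05179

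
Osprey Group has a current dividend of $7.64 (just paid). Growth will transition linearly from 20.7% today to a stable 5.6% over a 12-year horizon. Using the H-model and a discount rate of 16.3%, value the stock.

H-model: P₀ = D₀[(1+g_L) + H(g_S−g_L)]/(r−g_L), with H = 12/2 = 6.
P₀ = 7.64 × [(1+0.056) + 6×(0.207−0.056)] / (0.163−0.056)
   = 7.64 × 1.9620 / 0.107 = 140.0905

$140.09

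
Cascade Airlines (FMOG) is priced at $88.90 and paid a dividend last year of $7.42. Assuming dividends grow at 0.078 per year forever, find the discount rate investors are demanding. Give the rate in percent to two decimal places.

16.80%

Rearranging the constant-growth DDM: r = D₁/P₀ + g.
D₁ = 7.42 × (1 + 0.078) = 7.9988.
r = 7.9988 / 88.90 + 0.078 = 0.08997 + 0.078 = 0.16797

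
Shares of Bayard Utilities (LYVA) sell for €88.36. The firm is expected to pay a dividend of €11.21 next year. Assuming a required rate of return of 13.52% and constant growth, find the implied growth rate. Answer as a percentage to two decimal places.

From P₀ = D₁/(r − g), the implied growth is g = r − D₁/P₀.
g = 0.1352 − 11.21/88.36 = 0.1352 − 0.12687 = 0.00833

0.83%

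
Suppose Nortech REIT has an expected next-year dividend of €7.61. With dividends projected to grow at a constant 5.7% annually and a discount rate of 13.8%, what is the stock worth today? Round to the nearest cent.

€93.95

Gordon growth model: P₀ = D₁/(r − g), with D₁ = 7.61 given directly.
P₀ = 7.6100 / (0.138 − 0.057) = 7.6100 / 0.081 = 93.9506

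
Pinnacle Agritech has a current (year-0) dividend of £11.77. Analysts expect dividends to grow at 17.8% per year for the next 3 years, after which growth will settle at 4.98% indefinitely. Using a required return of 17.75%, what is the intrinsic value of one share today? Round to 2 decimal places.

£132.22

Two-stage DDM. Project D₁…D_3 at 0.178, terminal growth 0.0498, discount at r = 0.1775.
D_1 = 13.8651
D_2 = 16.3330
D_3 = 19.2403
Terminal value at t=3: TV = D_4/(r−g) = 20.1985/(0.1775−0.0498) = 158.1714
P₀ = 13.8651/(1+0.1775)^1 + 16.3330/(1+0.1775)^2 + 19.2403/(1+0.1775)^3 + 158.1714/(1+0.1775)^3 = 132.2225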